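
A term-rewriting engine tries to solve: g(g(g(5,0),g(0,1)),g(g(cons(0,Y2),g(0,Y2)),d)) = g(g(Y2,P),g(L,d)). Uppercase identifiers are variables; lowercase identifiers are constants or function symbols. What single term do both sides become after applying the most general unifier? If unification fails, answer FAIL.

g(g(g(5,0),g(0,1)),g(g(cons(0,g(5,0)),g(0,g(5,0))),d))

Decompose g/2: g(g(5,0),g(0,1)) = g(Y2,P),  g(g(cons(0,Y2),g(0,Y2)),d) = g(L,d).
Decompose g/2: g(5,0) = Y2,  g(0,1) = P.
Bind Y2 := g(5,0); substituting into the one remaining equation that mentions Y2 gives: g(g(cons(0,g(5,0)),g(0,g(5,0))),d) = g(L,d).
Bind P := g(0,1); no other remaining equation mentions P.
Decompose g/2: g(cons(0,g(5,0)),g(0,g(5,0))) = L,  d = d.
Bind L := g(cons(0,g(5,0)),g(0,g(5,0))); no other remaining equation mentions L.
Delete trivial equation d = d.
Applying the MGU to either side gives g(g(g(5,0),g(0,1)),g(g(cons(0,g(5,0)),g(0,g(5,0))),d)).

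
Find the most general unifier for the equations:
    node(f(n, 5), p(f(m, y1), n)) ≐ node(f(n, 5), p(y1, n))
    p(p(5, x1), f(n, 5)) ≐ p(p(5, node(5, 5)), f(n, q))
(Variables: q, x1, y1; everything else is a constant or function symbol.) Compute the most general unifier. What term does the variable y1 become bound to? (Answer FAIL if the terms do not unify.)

Decompose node/2: f(n, 5) ≐ f(n, 5),  p(f(m, y1), n) ≐ p(y1, n).
Delete trivial equation f(n, 5) ≐ f(n, 5).
Decompose p/2: f(m, y1) ≐ y1,  n ≐ n.
Occurs check fails: y1 occurs in f(m, y1); the equation y1 ≐ f(m, y1) has no finite solution.

FAIL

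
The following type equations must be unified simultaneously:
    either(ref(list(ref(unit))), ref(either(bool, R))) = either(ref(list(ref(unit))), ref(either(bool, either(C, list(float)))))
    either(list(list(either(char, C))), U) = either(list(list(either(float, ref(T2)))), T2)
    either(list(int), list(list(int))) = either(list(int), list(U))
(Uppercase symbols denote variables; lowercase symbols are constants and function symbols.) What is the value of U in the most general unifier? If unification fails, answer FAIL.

Decompose either/2: ref(list(ref(unit))) = ref(list(ref(unit))),  ref(either(bool, R)) = ref(either(bool, either(C, list(float)))).
Delete trivial equation ref(list(ref(unit))) = ref(list(ref(unit))).
Decompose ref/1: either(bool, R) = either(bool, either(C, list(float))).
Decompose either/2: bool = bool,  R = either(C, list(float)).
Delete trivial equation bool = bool.
Bind R := either(C, list(float)); no other remaining equation mentions R.
Decompose either/2: list(list(either(char, C))) = list(list(either(float, ref(T2)))),  U = T2.
Decompose list/1: list(either(char, C)) = list(either(float, ref(T2))).
Decompose list/1: either(char, C) = either(float, ref(T2)).
Decompose either/2: char = float,  C = ref(T2).
Clash: constants char and float differ; no unifier exists.

FAIL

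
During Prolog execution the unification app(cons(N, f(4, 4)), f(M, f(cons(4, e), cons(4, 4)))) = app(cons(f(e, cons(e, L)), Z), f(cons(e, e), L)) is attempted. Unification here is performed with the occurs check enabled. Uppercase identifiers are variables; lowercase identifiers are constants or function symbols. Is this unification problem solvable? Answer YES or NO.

Decompose app/2: cons(N, f(4, 4)) = cons(f(e, cons(e, L)), Z),  f(M, f(cons(4, e), cons(4, 4))) = f(cons(e, e), L).
Decompose cons/2: N = f(e, cons(e, L)),  f(4, 4) = Z.
Bind N := f(e, cons(e, L)); no other remaining equation mentions N.
Bind Z := f(4, 4); no other remaining equation mentions Z.
Decompose f/2: M = cons(e, e),  f(cons(4, e), cons(4, 4)) = L.
Bind M := cons(e, e); no other remaining equation mentions M.
Bind L := f(cons(4, e), cons(4, 4)). Substituting into the earlier binding gives N := f(e, cons(e, f(cons(4, e), cons(4, 4)))).
No equations remain and no clash or occurs-check failure arose, so a unifier exists.

YES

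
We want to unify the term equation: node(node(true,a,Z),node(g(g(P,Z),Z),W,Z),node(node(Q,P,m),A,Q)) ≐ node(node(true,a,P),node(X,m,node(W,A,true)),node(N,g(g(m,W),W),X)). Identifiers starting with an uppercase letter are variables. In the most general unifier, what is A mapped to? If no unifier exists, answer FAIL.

g(g(m,m),m)

Decompose node/3: node(true,a,Z) ≐ node(true,a,P),  node(g(g(P,Z),Z),W,Z) ≐ node(X,m,node(W,A,true)),  node(node(Q,P,m),A,Q) ≐ node(N,g(g(m,W),W),X).
Decompose node/3: true ≐ true,  a ≐ a,  Z ≐ P.
Delete trivial equation true ≐ true.
Delete trivial equation a ≐ a.
Bind Z := P; substituting into the one remaining equation that mentions Z gives: node(g(g(P,P),P),W,P) ≐ node(X,m,node(W,A,true)).
Decompose node/3: g(g(P,P),P) ≐ X,  W ≐ m,  P ≐ node(W,A,true).
Bind X := g(g(P,P),P); substituting into the one remaining equation that mentions X gives: node(node(Q,P,m),A,Q) ≐ node(N,g(g(m,W),W),g(g(P,P),P)).
Bind W := m; substituting into the remaining equations gives: P ≐ node(m,A,true),  node(node(Q,P,m),A,Q) ≐ node(N,g(g(m,m),m),g(g(P,P),P)).
Bind P := node(m,A,true); substituting into the remaining equation gives: node(node(Q,node(m,A,true),m),A,Q) ≐ node(N,g(g(m,m),m),g(g(node(m,A,true),node(m,A,true)),node(m,A,true))). Substituting into the earlier bindings gives Z := node(m,A,true), X := g(g(node(m,A,true),node(m,A,true)),node(m,A,true)).
Decompose node/3: node(Q,node(m,A,true),m) ≐ N,  A ≐ g(g(m,m),m),  Q ≐ g(g(node(m,A,true),node(m,A,true)),node(m,A,true)).
Bind N := node(Q,node(m,A,true),m); no other remaining equation mentions N.
Bind A := g(g(m,m),m); substituting into the remaining equation gives: Q ≐ g(g(node(m,g(g(m,m),m),true),node(m,g(g(m,m),m),true)),node(m,g(g(m,m),m),true)). Substituting into the earlier bindings gives Z := node(m,g(g(m,m),m),true), X := g(g(node(m,g(g(m,m),m),true),node(m,g(g(m,m),m),true)),node(m,g(g(m,m),m),true)), P := node(m,g(g(m,m),m),true), N := node(Q,node(m,g(g(m,m),m),true),m).
Bind Q := g(g(node(m,g(g(m,m),m),true),node(m,g(g(m,m),m),true)),node(m,g(g(m,m),m),true)). Substituting into the earlier binding gives N := node(g(g(node(m,g(g(m,m),m),true),node(m,g(g(m,m),m),true)),node(m,g(g(m,m),m),true)),node(m,g(g(m,m),m),true),m).
MGU = { Z ↦ node(m,g(g(m,m),m),true), X ↦ g(g(node(m,g(g(m,m),m),true),node(m,g(g(m,m),m),true)),node(m,g(g(m,m),m),true)), W ↦ m, P ↦ node(m,g(g(m,m),m),true), N ↦ node(g(g(node(m,g(g(m,m),m),true),node(m,g(g(m,m),m),true)),node(m,g(g(m,m),m),true)),node(m,g(g(m,m),m),true),m), A ↦ g(g(m,m),m), Q ↦ g(g(node(m,g(g(m,m),m),true),node(m,g(g(m,m),m),true)),node(m,g(g(m,m),m),true)) }, so A ↦ g(g(m,m),m).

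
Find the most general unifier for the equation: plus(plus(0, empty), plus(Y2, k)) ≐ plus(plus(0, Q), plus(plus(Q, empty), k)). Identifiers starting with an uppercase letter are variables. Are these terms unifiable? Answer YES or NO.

Decompose plus/2: plus(0, empty) ≐ plus(0, Q),  plus(Y2, k) ≐ plus(plus(Q, empty), k).
Decompose plus/2: 0 ≐ 0,  empty ≐ Q.
Delete trivial equation 0 ≐ 0.
Bind Q := empty; substituting into the remaining equation gives: plus(Y2, k) ≐ plus(plus(empty, empty), k).
Decompose plus/2: Y2 ≐ plus(empty, empty),  k ≐ k.
Bind Y2 := plus(empty, empty); no other remaining equation mentions Y2.
Delete trivial equation k ≐ k.
No equations remain and no clash or occurs-check failure arose, so a unifier exists.

YES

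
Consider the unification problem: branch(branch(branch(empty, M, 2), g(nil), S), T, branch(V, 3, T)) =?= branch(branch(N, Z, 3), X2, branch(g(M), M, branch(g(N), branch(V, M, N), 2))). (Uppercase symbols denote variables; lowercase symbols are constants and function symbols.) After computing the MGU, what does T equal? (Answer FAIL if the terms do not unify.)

Decompose branch/3: branch(branch(empty, M, 2), g(nil), S) =?= branch(N, Z, 3),  T =?= X2,  branch(V, 3, T) =?= branch(g(M), M, branch(g(N), branch(V, M, N), 2)).
Decompose branch/3: branch(empty, M, 2) =?= N,  g(nil) =?= Z,  S =?= 3.
Bind N := branch(empty, M, 2); substituting into the one remaining equation that mentions N gives: branch(V, 3, T) =?= branch(g(M), M, branch(g(branch(empty, M, 2)), branch(V, M, branch(empty, M, 2)), 2)).
Bind Z := g(nil); no other remaining equation mentions Z.
Bind S := 3; no other remaining equation mentions S.
Bind T := X2; substituting into the remaining equation gives: branch(V, 3, X2) =?= branch(g(M), M, branch(g(branch(empty, M, 2)), branch(V, M, branch(empty, M, 2)), 2)).
Decompose branch/3: V =?= g(M),  3 =?= M,  X2 =?= branch(g(branch(empty, M, 2)), branch(V, M, branch(empty, M, 2)), 2).
Bind V := g(M); substituting into the one remaining equation that mentions V gives: X2 =?= branch(g(branch(empty, M, 2)), branch(g(M), M, branch(empty, M, 2)), 2).
Bind M := 3; substituting into the remaining equation gives: X2 =?= branch(g(branch(empty, 3, 2)), branch(g(3), 3, branch(empty, 3, 2)), 2). Substituting into the earlier bindings gives N := branch(empty, 3, 2), V := g(3).
Bind X2 := branch(g(branch(empty, 3, 2)), branch(g(3), 3, branch(empty, 3, 2)), 2). Substituting into the earlier binding gives T := branch(g(branch(empty, 3, 2)), branch(g(3), 3, branch(empty, 3, 2)), 2).
MGU = { N -> branch(empty, 3, 2), Z -> g(nil), S -> 3, T -> branch(g(branch(empty, 3, 2)), branch(g(3), 3, branch(empty, 3, 2)), 2), V -> g(3), M -> 3, X2 -> branch(g(branch(empty, 3, 2)), branch(g(3), 3, branch(empty, 3, 2)), 2) }, so T -> branch(g(branch(empty, 3, 2)), branch(g(3), 3, branch(empty, 3, 2)), 2).

branch(g(branch(empty, 3, 2)), branch(g(3), 3, branch(empty, 3, 2)), 2)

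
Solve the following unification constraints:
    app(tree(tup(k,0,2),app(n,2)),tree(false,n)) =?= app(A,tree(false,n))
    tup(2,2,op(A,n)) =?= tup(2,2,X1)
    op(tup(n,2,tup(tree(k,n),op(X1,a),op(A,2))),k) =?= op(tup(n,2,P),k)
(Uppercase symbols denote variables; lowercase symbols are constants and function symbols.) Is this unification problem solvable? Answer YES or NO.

Decompose app/2: tree(tup(k,0,2),app(n,2)) =?= A,  tree(false,n) =?= tree(false,n).
Bind A := tree(tup(k,0,2),app(n,2)); substituting into the 2 remaining equations that mention A gives: tup(2,2,op(tree(tup(k,0,2),app(n,2)),n)) =?= tup(2,2,X1),  op(tup(n,2,tup(tree(k,n),op(X1,a),op(tree(tup(k,0,2),app(n,2)),2))),k) =?= op(tup(n,2,P),k).
Delete trivial equation tree(false,n) =?= tree(false,n).
Decompose tup/3: 2 =?= 2,  2 =?= 2,  op(tree(tup(k,0,2),app(n,2)),n) =?= X1.
Delete trivial equation 2 =?= 2.
Delete trivial equation 2 =?= 2.
Bind X1 := op(tree(tup(k,0,2),app(n,2)),n); substituting into the remaining equation gives: op(tup(n,2,tup(tree(k,n),op(op(tree(tup(k,0,2),app(n,2)),n),a),op(tree(tup(k,0,2),app(n,2)),2))),k) =?= op(tup(n,2,P),k).
Decompose op/2: tup(n,2,tup(tree(k,n),op(op(tree(tup(k,0,2),app(n,2)),n),a),op(tree(tup(k,0,2),app(n,2)),2))) =?= tup(n,2,P),  k =?= k.
Decompose tup/3: n =?= n,  2 =?= 2,  tup(tree(k,n),op(op(tree(tup(k,0,2),app(n,2)),n),a),op(tree(tup(k,0,2),app(n,2)),2)) =?= P.
Delete trivial equation n =?= n.
Delete trivial equation 2 =?= 2.
Bind P := tup(tree(k,n),op(op(tree(tup(k,0,2),app(n,2)),n),a),op(tree(tup(k,0,2),app(n,2)),2)); no other remaining equation mentions P.
Delete trivial equation k =?= k.
No equations remain and no clash or occurs-check failure arose, so a unifier exists.

YES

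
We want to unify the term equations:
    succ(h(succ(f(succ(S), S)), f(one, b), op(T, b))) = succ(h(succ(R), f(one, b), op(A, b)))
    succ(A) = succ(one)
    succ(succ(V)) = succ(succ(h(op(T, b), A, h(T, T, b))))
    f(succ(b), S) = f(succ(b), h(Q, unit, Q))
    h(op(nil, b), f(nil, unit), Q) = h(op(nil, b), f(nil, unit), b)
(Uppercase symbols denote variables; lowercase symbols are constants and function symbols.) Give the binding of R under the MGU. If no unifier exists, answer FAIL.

f(succ(h(b, unit, b)), h(b, unit, b))

Decompose succ/1: h(succ(f(succ(S), S)), f(one, b), op(T, b)) = h(succ(R), f(one, b), op(A, b)).
Decompose h/3: succ(f(succ(S), S)) = succ(R),  f(one, b) = f(one, b),  op(T, b) = op(A, b).
Decompose succ/1: f(succ(S), S) = R.
Bind R := f(succ(S), S); no other remaining equation mentions R.
Delete trivial equation f(one, b) = f(one, b).
Decompose op/2: T = A,  b = b.
Bind T := A; substituting into the one remaining equation that mentions T gives: succ(succ(V)) = succ(succ(h(op(A, b), A, h(A, A, b)))).
Delete trivial equation b = b.
Decompose succ/1: A = one.
Bind A := one; substituting into the one remaining equation that mentions A gives: succ(succ(V)) = succ(succ(h(op(one, b), one, h(one, one, b)))). Substituting into the earlier binding gives T := one.
Decompose succ/1: succ(V) = succ(h(op(one, b), one, h(one, one, b))).
Decompose succ/1: V = h(op(one, b), one, h(one, one, b)).
Bind V := h(op(one, b), one, h(one, one, b)); no other remaining equation mentions V.
Decompose f/2: succ(b) = succ(b),  S = h(Q, unit, Q).
Delete trivial equation succ(b) = succ(b).
Bind S := h(Q, unit, Q); no other remaining equation mentions S. Substituting into the earlier binding gives R := f(succ(h(Q, unit, Q)), h(Q, unit, Q)).
Decompose h/3: op(nil, b) = op(nil, b),  f(nil, unit) = f(nil, unit),  Q = b.
Delete trivial equation op(nil, b) = op(nil, b).
Delete trivial equation f(nil, unit) = f(nil, unit).
Bind Q := b. Substituting into the earlier bindings gives R := f(succ(h(b, unit, b)), h(b, unit, b)), S := h(b, unit, b).
MGU = { R ↦ f(succ(h(b, unit, b)), h(b, unit, b)), T ↦ one, A ↦ one, V ↦ h(op(one, b), one, h(one, one, b)), S ↦ h(b, unit, b), Q ↦ b }, so R ↦ f(succ(h(b, unit, b)), h(b, unit, b)).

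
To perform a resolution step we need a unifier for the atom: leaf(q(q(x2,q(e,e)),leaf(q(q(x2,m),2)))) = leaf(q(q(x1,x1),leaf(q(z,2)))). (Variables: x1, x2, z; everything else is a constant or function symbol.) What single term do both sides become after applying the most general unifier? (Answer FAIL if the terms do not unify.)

leaf(q(q(q(e,e),q(e,e)),leaf(q(q(q(e,e),m),2))))

Decompose leaf/1: q(q(x2,q(e,e)),leaf(q(q(x2,m),2))) = q(q(x1,x1),leaf(q(z,2))).
Decompose q/2: q(x2,q(e,e)) = q(x1,x1),  leaf(q(q(x2,m),2)) = leaf(q(z,2)).
Decompose q/2: x2 = x1,  q(e,e) = x1.
Bind x2 := x1; substituting into the one remaining equation that mentions x2 gives: leaf(q(q(x1,m),2)) = leaf(q(z,2)).
Bind x1 := q(e,e); substituting into the remaining equation gives: leaf(q(q(q(e,e),m),2)) = leaf(q(z,2)). Substituting into the earlier binding gives x2 := q(e,e).
Decompose leaf/1: q(q(q(e,e),m),2) = q(z,2).
Decompose q/2: q(q(e,e),m) = z,  2 = 2.
Bind z := q(q(e,e),m); no other remaining equation mentions z.
Delete trivial equation 2 = 2.
Applying the MGU to either side gives leaf(q(q(q(e,e),q(e,e)),leaf(q(q(q(e,e),m),2)))).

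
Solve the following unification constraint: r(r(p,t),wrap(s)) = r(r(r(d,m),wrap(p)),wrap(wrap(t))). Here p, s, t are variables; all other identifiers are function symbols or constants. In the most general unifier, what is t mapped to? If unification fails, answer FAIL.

Decompose r/2: r(p,t) = r(r(d,m),wrap(p)),  wrap(s) = wrap(wrap(t)).
Decompose r/2: p = r(d,m),  t = wrap(p).
Bind p := r(d,m); substituting into the one remaining equation that mentions p gives: t = wrap(r(d,m)).
Bind t := wrap(r(d,m)); substituting into the remaining equation gives: wrap(s) = wrap(wrap(wrap(r(d,m)))).
Decompose wrap/1: s = wrap(wrap(r(d,m))).
Bind s := wrap(wrap(r(d,m))).
MGU = { p ↦ r(d,m), t ↦ wrap(r(d,m)), s ↦ wrap(wrap(r(d,m))) }, so t ↦ wrap(r(d,m)).

wrap(r(d,m))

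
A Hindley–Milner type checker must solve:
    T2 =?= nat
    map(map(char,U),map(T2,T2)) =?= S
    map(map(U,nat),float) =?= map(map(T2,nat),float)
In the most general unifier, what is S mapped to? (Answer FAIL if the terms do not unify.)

map(map(char,nat),map(nat,nat))

Bind T2 := nat; substituting into the remaining equations gives: map(map(char,U),map(nat,nat)) =?= S,  map(map(U,nat),float) =?= map(map(nat,nat),float).
Bind S := map(map(char,U),map(nat,nat)); no other remaining equation mentions S.
Decompose map/2: map(U,nat) =?= map(nat,nat),  float =?= float.
Decompose map/2: U =?= nat,  nat =?= nat.
Bind U := nat; no other remaining equation mentions U. Substituting into the earlier binding gives S := map(map(char,nat),map(nat,nat)).
Delete trivial equation nat =?= nat.
Delete trivial equation float =?= float.
MGU = { T2 := nat, S := map(map(char,nat),map(nat,nat)), U := nat }, so S := map(map(char,nat),map(nat,nat)).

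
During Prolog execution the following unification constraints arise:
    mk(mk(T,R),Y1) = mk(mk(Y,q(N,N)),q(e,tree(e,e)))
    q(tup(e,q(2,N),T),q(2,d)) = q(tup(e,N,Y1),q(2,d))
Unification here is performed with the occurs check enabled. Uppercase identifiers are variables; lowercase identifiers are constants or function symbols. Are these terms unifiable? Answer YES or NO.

NO

Decompose mk/2: mk(T,R) = mk(Y,q(N,N)),  Y1 = q(e,tree(e,e)).
Decompose mk/2: T = Y,  R = q(N,N).
Bind T := Y; substituting into the one remaining equation that mentions T gives: q(tup(e,q(2,N),Y),q(2,d)) = q(tup(e,N,Y1),q(2,d)).
Bind R := q(N,N); no other remaining equation mentions R.
Bind Y1 := q(e,tree(e,e)); substituting into the remaining equation gives: q(tup(e,q(2,N),Y),q(2,d)) = q(tup(e,N,q(e,tree(e,e))),q(2,d)).
Decompose q/2: tup(e,q(2,N),Y) = tup(e,N,q(e,tree(e,e))),  q(2,d) = q(2,d).
Decompose tup/3: e = e,  q(2,N) = N,  Y = q(e,tree(e,e)).
Delete trivial equation e = e.
Occurs check fails: N occurs in q(2,N); the equation N = q(2,N) has no finite solution.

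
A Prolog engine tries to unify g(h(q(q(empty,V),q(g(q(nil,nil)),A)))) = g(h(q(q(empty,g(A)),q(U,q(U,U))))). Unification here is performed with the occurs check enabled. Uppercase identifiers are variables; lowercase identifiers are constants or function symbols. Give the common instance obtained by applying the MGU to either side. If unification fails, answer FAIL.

Decompose g/1: h(q(q(empty,V),q(g(q(nil,nil)),A))) = h(q(q(empty,g(A)),q(U,q(U,U)))).
Decompose h/1: q(q(empty,V),q(g(q(nil,nil)),A)) = q(q(empty,g(A)),q(U,q(U,U))).
Decompose q/2: q(empty,V) = q(empty,g(A)),  q(g(q(nil,nil)),A) = q(U,q(U,U)).
Decompose q/2: empty = empty,  V = g(A).
Delete trivial equation empty = empty.
Bind V := g(A); no other remaining equation mentions V.
Decompose q/2: g(q(nil,nil)) = U,  A = q(U,U).
Bind U := g(q(nil,nil)); substituting into the remaining equation gives: A = q(g(q(nil,nil)),g(q(nil,nil))).
Bind A := q(g(q(nil,nil)),g(q(nil,nil))). Substituting into the earlier binding gives V := g(q(g(q(nil,nil)),g(q(nil,nil)))).
Applying the MGU to either side gives g(h(q(q(empty,g(q(g(q(nil,nil)),g(q(nil,nil))))),q(g(q(nil,nil)),q(g(q(nil,nil)),g(q(nil,nil))))))).

g(h(q(q(empty,g(q(g(q(nil,nil)),g(q(nil,nil))))),q(g(q(nil,nil)),q(g(q(nil,nil)),g(q(nil,nil)))))))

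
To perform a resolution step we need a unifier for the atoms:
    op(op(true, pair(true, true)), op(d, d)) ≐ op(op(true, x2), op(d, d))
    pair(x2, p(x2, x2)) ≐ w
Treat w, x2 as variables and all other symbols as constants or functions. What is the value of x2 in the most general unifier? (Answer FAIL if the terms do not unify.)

Decompose op/2: op(true, pair(true, true)) ≐ op(true, x2),  op(d, d) ≐ op(d, d).
Decompose op/2: true ≐ true,  pair(true, true) ≐ x2.
Delete trivial equation true ≐ true.
Bind x2 := pair(true, true); substituting into the one remaining equation that mentions x2 gives: pair(pair(true, true), p(pair(true, true), pair(true, true))) ≐ w.
Delete trivial equation op(d, d) ≐ op(d, d).
Bind w := pair(pair(true, true), p(pair(true, true), pair(true, true))).
MGU = { x2 -> pair(true, true), w -> pair(pair(true, true), p(pair(true, true), pair(true, true))) }, so x2 -> pair(true, true).

pair(true, true)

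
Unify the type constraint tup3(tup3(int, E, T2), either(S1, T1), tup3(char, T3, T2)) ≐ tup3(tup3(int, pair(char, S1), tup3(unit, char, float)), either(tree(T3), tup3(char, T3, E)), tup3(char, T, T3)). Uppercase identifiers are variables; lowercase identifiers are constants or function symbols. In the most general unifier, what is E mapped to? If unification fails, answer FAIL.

Decompose tup3/3: tup3(int, E, T2) ≐ tup3(int, pair(char, S1), tup3(unit, char, float)),  either(S1, T1) ≐ either(tree(T3), tup3(char, T3, E)),  tup3(char, T3, T2) ≐ tup3(char, T, T3).
Decompose tup3/3: int ≐ int,  E ≐ pair(char, S1),  T2 ≐ tup3(unit, char, float).
Delete trivial equation int ≐ int.
Bind E := pair(char, S1); substituting into the one remaining equation that mentions E gives: either(S1, T1) ≐ either(tree(T3), tup3(char, T3, pair(char, S1))).
Bind T2 := tup3(unit, char, float); substituting into the one remaining equation that mentions T2 gives: tup3(char, T3, tup3(unit, char, float)) ≐ tup3(char, T, T3).
Decompose either/2: S1 ≐ tree(T3),  T1 ≐ tup3(char, T3, pair(char, S1)).
Bind S1 := tree(T3); substituting into the one remaining equation that mentions S1 gives: T1 ≐ tup3(char, T3, pair(char, tree(T3))). Substituting into the earlier binding gives E := pair(char, tree(T3)).
Bind T1 := tup3(char, T3, pair(char, tree(T3))); no other remaining equation mentions T1.
Decompose tup3/3: char ≐ char,  T3 ≐ T,  tup3(unit, char, float) ≐ T3.
Delete trivial equation char ≐ char.
Bind T3 := T; substituting into the remaining equation gives: tup3(unit, char, float) ≐ T. Substituting into the earlier bindings gives E := pair(char, tree(T)), S1 := tree(T), T1 := tup3(char, T, pair(char, tree(T))).
Bind T := tup3(unit, char, float). Substituting into the earlier bindings gives E := pair(char, tree(tup3(unit, char, float))), S1 := tree(tup3(unit, char, float)), T1 := tup3(char, tup3(unit, char, float), pair(char, tree(tup3(unit, char, float)))), T3 := tup3(unit, char, float).
MGU = { E ↦ pair(char, tree(tup3(unit, char, float))), T2 ↦ tup3(unit, char, float), S1 ↦ tree(tup3(unit, char, float)), T1 ↦ tup3(char, tup3(unit, char, float), pair(char, tree(tup3(unit, char, float)))), T3 ↦ tup3(unit, char, float), T ↦ tup3(unit, char, float) }, so E ↦ pair(char, tree(tup3(unit, char, float))).

pair(char, tree(tup3(unit, char, float)))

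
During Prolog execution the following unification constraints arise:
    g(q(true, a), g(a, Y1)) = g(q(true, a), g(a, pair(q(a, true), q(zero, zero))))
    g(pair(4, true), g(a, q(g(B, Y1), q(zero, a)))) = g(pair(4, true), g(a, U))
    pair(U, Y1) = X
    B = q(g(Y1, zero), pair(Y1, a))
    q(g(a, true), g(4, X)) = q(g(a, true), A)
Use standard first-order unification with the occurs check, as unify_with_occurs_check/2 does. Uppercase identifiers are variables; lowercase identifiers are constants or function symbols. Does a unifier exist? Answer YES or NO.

YES

Decompose g/2: q(true, a) = q(true, a),  g(a, Y1) = g(a, pair(q(a, true), q(zero, zero))).
Delete trivial equation q(true, a) = q(true, a).
Decompose g/2: a = a,  Y1 = pair(q(a, true), q(zero, zero)).
Delete trivial equation a = a.
Bind Y1 := pair(q(a, true), q(zero, zero)); substituting into the 3 remaining equations that mention Y1 gives: g(pair(4, true), g(a, q(g(B, pair(q(a, true), q(zero, zero))), q(zero, a)))) = g(pair(4, true), g(a, U)),  pair(U, pair(q(a, true), q(zero, zero))) = X,  B = q(g(pair(q(a, true), q(zero, zero)), zero), pair(pair(q(a, true), q(zero, zero)), a)).
Decompose g/2: pair(4, true) = pair(4, true),  g(a, q(g(B, pair(q(a, true), q(zero, zero))), q(zero, a))) = g(a, U).
Delete trivial equation pair(4, true) = pair(4, true).
Decompose g/2: a = a,  q(g(B, pair(q(a, true), q(zero, zero))), q(zero, a)) = U.
Delete trivial equation a = a.
Bind U := q(g(B, pair(q(a, true), q(zero, zero))), q(zero, a)); substituting into the one remaining equation that mentions U gives: pair(q(g(B, pair(q(a, true), q(zero, zero))), q(zero, a)), pair(q(a, true), q(zero, zero))) = X.
Bind X := pair(q(g(B, pair(q(a, true), q(zero, zero))), q(zero, a)), pair(q(a, true), q(zero, zero))); substituting into the one remaining equation that mentions X gives: q(g(a, true), g(4, pair(q(g(B, pair(q(a, true), q(zero, zero))), q(zero, a)), pair(q(a, true), q(zero, zero))))) = q(g(a, true), A).
Bind B := q(g(pair(q(a, true), q(zero, zero)), zero), pair(pair(q(a, true), q(zero, zero)), a)); substituting into the remaining equation gives: q(g(a, true), g(4, pair(q(g(q(g(pair(q(a, true), q(zero, zero)), zero), pair(pair(q(a, true), q(zero, zero)), a)), pair(q(a, true), q(zero, zero))), q(zero, a)), pair(q(a, true), q(zero, zero))))) = q(g(a, true), A). Substituting into the earlier bindings gives U := q(g(q(g(pair(q(a, true), q(zero, zero)), zero), pair(pair(q(a, true), q(zero, zero)), a)), pair(q(a, true), q(zero, zero))), q(zero, a)), X := pair(q(g(q(g(pair(q(a, true), q(zero, zero)), zero), pair(pair(q(a, true), q(zero, zero)), a)), pair(q(a, true), q(zero, zero))), q(zero, a)), pair(q(a, true), q(zero, zero))).
Decompose q/2: g(a, true) = g(a, true),  g(4, pair(q(g(q(g(pair(q(a, true), q(zero, zero)), zero), pair(pair(q(a, true), q(zero, zero)), a)), pair(q(a, true), q(zero, zero))), q(zero, a)), pair(q(a, true), q(zero, zero)))) = A.
Delete trivial equation g(a, true) = g(a, true).
Bind A := g(4, pair(q(g(q(g(pair(q(a, true), q(zero, zero)), zero), pair(pair(q(a, true), q(zero, zero)), a)), pair(q(a, true), q(zero, zero))), q(zero, a)), pair(q(a, true), q(zero, zero)))).
No equations remain and no clash or occurs-check failure arose, so a unifier exists.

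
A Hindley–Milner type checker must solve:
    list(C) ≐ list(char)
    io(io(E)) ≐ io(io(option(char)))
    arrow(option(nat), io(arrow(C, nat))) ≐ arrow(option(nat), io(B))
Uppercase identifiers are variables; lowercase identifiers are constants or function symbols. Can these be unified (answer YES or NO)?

YES

Decompose list/1: C ≐ char.
Bind C := char; substituting into the one remaining equation that mentions C gives: arrow(option(nat), io(arrow(char, nat))) ≐ arrow(option(nat), io(B)).
Decompose io/1: io(E) ≐ io(option(char)).
Decompose io/1: E ≐ option(char).
Bind E := option(char); no other remaining equation mentions E.
Decompose arrow/2: option(nat) ≐ option(nat),  io(arrow(char, nat)) ≐ io(B).
Delete trivial equation option(nat) ≐ option(nat).
Decompose io/1: arrow(char, nat) ≐ B.
Bind B := arrow(char, nat).
No equations remain and no clash or occurs-check failure arose, so a unifier exists.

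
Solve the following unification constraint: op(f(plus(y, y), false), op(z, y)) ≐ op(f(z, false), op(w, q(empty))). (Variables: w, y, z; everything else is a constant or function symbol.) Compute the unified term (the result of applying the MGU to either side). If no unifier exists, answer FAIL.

op(f(plus(q(empty), q(empty)), false), op(plus(q(empty), q(empty)), q(empty)))

Decompose op/2: f(plus(y, y), false) ≐ f(z, false),  op(z, y) ≐ op(w, q(empty)).
Decompose f/2: plus(y, y) ≐ z,  false ≐ false.
Bind z := plus(y, y); substituting into the one remaining equation that mentions z gives: op(plus(y, y), y) ≐ op(w, q(empty)).
Delete trivial equation false ≐ false.
Decompose op/2: plus(y, y) ≐ w,  y ≐ q(empty).
Bind w := plus(y, y); no other remaining equation mentions w.
Bind y := q(empty). Substituting into the earlier bindings gives z := plus(q(empty), q(empty)), w := plus(q(empty), q(empty)).
Applying the MGU to either side gives op(f(plus(q(empty), q(empty)), false), op(plus(q(empty), q(empty)), q(empty))).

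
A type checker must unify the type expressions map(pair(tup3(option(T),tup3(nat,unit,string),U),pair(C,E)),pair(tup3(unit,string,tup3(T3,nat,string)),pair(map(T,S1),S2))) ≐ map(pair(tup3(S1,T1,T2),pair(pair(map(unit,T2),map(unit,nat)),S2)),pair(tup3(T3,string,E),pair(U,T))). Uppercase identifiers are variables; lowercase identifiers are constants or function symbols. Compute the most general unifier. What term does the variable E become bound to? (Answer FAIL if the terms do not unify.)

tup3(unit,nat,string)

Decompose map/2: pair(tup3(option(T),tup3(nat,unit,string),U),pair(C,E)) ≐ pair(tup3(S1,T1,T2),pair(pair(map(unit,T2),map(unit,nat)),S2)),  pair(tup3(unit,string,tup3(T3,nat,string)),pair(map(T,S1),S2)) ≐ pair(tup3(T3,string,E),pair(U,T)).
Decompose pair/2: tup3(option(T),tup3(nat,unit,string),U) ≐ tup3(S1,T1,T2),  pair(C,E) ≐ pair(pair(map(unit,T2),map(unit,nat)),S2).
Decompose tup3/3: option(T) ≐ S1,  tup3(nat,unit,string) ≐ T1,  U ≐ T2.
Bind S1 := option(T); substituting into the one remaining equation that mentions S1 gives: pair(tup3(unit,string,tup3(T3,nat,string)),pair(map(T,option(T)),S2)) ≐ pair(tup3(T3,string,E),pair(U,T)).
Bind T1 := tup3(nat,unit,string); no other remaining equation mentions T1.
Bind U := T2; substituting into the one remaining equation that mentions U gives: pair(tup3(unit,string,tup3(T3,nat,string)),pair(map(T,option(T)),S2)) ≐ pair(tup3(T3,string,E),pair(T2,T)).
Decompose pair/2: C ≐ pair(map(unit,T2),map(unit,nat)),  E ≐ S2.
Bind C := pair(map(unit,T2),map(unit,nat)); no other remaining equation mentions C.
Bind E := S2; substituting into the remaining equation gives: pair(tup3(unit,string,tup3(T3,nat,string)),pair(map(T,option(T)),S2)) ≐ pair(tup3(T3,string,S2),pair(T2,T)).
Decompose pair/2: tup3(unit,string,tup3(T3,nat,string)) ≐ tup3(T3,string,S2),  pair(map(T,option(T)),S2) ≐ pair(T2,T).
Decompose tup3/3: unit ≐ T3,  string ≐ string,  tup3(T3,nat,string) ≐ S2.
Bind T3 := unit; substituting into the one remaining equation that mentions T3 gives: tup3(unit,nat,string) ≐ S2.
Delete trivial equation string ≐ string.
Bind S2 := tup3(unit,nat,string); substituting into the remaining equation gives: pair(map(T,option(T)),tup3(unit,nat,string)) ≐ pair(T2,T). Substituting into the earlier binding gives E := tup3(unit,nat,string).
Decompose pair/2: map(T,option(T)) ≐ T2,  tup3(unit,nat,string) ≐ T.
Bind T2 := map(T,option(T)); no other remaining equation mentions T2. Substituting into the earlier bindings gives U := map(T,option(T)), C := pair(map(unit,map(T,option(T))),map(unit,nat)).
Bind T := tup3(unit,nat,string). Substituting into the earlier bindings gives S1 := option(tup3(unit,nat,string)), U := map(tup3(unit,nat,string),option(tup3(unit,nat,string))), C := pair(map(unit,map(tup3(unit,nat,string),option(tup3(unit,nat,string)))),map(unit,nat)), T2 := map(tup3(unit,nat,string),option(tup3(unit,nat,string))).
MGU = { S1 -> option(tup3(unit,nat,string)), T1 -> tup3(nat,unit,string), U -> map(tup3(unit,nat,string),option(tup3(unit,nat,string))), C -> pair(map(unit,map(tup3(unit,nat,string),option(tup3(unit,nat,string)))),map(unit,nat)), E -> tup3(unit,nat,string), T3 -> unit, S2 -> tup3(unit,nat,string), T2 -> map(tup3(unit,nat,string),option(tup3(unit,nat,string))), T -> tup3(unit,nat,string) }, so E -> tup3(unit,nat,string).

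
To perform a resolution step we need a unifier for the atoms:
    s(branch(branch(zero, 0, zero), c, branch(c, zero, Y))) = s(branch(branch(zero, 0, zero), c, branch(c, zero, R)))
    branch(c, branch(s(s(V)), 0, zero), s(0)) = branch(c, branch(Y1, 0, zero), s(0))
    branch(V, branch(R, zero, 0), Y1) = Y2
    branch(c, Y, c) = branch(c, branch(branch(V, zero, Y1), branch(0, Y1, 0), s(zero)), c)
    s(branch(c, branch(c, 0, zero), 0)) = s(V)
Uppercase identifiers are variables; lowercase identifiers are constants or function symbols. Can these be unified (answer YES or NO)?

Decompose s/1: branch(branch(zero, 0, zero), c, branch(c, zero, Y)) = branch(branch(zero, 0, zero), c, branch(c, zero, R)).
Decompose branch/3: branch(zero, 0, zero) = branch(zero, 0, zero),  c = c,  branch(c, zero, Y) = branch(c, zero, R).
Delete trivial equation branch(zero, 0, zero) = branch(zero, 0, zero).
Delete trivial equation c = c.
Decompose branch/3: c = c,  zero = zero,  Y = R.
Delete trivial equation c = c.
Delete trivial equation zero = zero.
Bind Y := R; substituting into the one remaining equation that mentions Y gives: branch(c, R, c) = branch(c, branch(branch(V, zero, Y1), branch(0, Y1, 0), s(zero)), c).
Decompose branch/3: c = c,  branch(s(s(V)), 0, zero) = branch(Y1, 0, zero),  s(0) = s(0).
Delete trivial equation c = c.
Decompose branch/3: s(s(V)) = Y1,  0 = 0,  zero = zero.
Bind Y1 := s(s(V)); substituting into the 2 remaining equations that mention Y1 gives: branch(V, branch(R, zero, 0), s(s(V))) = Y2,  branch(c, R, c) = branch(c, branch(branch(V, zero, s(s(V))), branch(0, s(s(V)), 0), s(zero)), c).
Delete trivial equation 0 = 0.
Delete trivial equation zero = zero.
Delete trivial equation s(0) = s(0).
Bind Y2 := branch(V, branch(R, zero, 0), s(s(V))); no other remaining equation mentions Y2.
Decompose branch/3: c = c,  R = branch(branch(V, zero, s(s(V))), branch(0, s(s(V)), 0), s(zero)),  c = c.
Delete trivial equation c = c.
Bind R := branch(branch(V, zero, s(s(V))), branch(0, s(s(V)), 0), s(zero)); no other remaining equation mentions R. Substituting into the earlier bindings gives Y := branch(branch(V, zero, s(s(V))), branch(0, s(s(V)), 0), s(zero)), Y2 := branch(V, branch(branch(branch(V, zero, s(s(V))), branch(0, s(s(V)), 0), s(zero)), zero, 0), s(s(V))).
Delete trivial equation c = c.
Decompose s/1: branch(c, branch(c, 0, zero), 0) = V.
Bind V := branch(c, branch(c, 0, zero), 0). Substituting into the earlier bindings gives Y := branch(branch(branch(c, branch(c, 0, zero), 0), zero, s(s(branch(c, branch(c, 0, zero), 0)))), branch(0, s(s(branch(c, branch(c, 0, zero), 0))), 0), s(zero)), Y1 := s(s(branch(c, branch(c, 0, zero), 0))), Y2 := branch(branch(c, branch(c, 0, zero), 0), branch(branch(branch(branch(c, branch(c, 0, zero), 0), zero, s(s(branch(c, branch(c, 0, zero), 0)))), branch(0, s(s(branch(c, branch(c, 0, zero), 0))), 0), s(zero)), zero, 0), s(s(branch(c, branch(c, 0, zero), 0)))), R := branch(branch(branch(c, branch(c, 0, zero), 0), zero, s(s(branch(c, branch(c, 0, zero), 0)))), branch(0, s(s(branch(c, branch(c, 0, zero), 0))), 0), s(zero)).
No equations remain and no clash or occurs-check failure arose, so a unifier exists.

YES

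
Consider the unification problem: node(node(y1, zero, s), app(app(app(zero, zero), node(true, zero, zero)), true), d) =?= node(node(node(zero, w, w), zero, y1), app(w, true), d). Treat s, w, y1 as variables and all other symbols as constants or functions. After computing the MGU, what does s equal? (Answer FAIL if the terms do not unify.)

Decompose node/3: node(y1, zero, s) =?= node(node(zero, w, w), zero, y1),  app(app(app(zero, zero), node(true, zero, zero)), true) =?= app(w, true),  d =?= d.
Decompose node/3: y1 =?= node(zero, w, w),  zero =?= zero,  s =?= y1.
Bind y1 := node(zero, w, w); substituting into the one remaining equation that mentions y1 gives: s =?= node(zero, w, w).
Delete trivial equation zero =?= zero.
Bind s := node(zero, w, w); no other remaining equation mentions s.
Decompose app/2: app(app(zero, zero), node(true, zero, zero)) =?= w,  true =?= true.
Bind w := app(app(zero, zero), node(true, zero, zero)); no other remaining equation mentions w. Substituting into the earlier bindings gives y1 := node(zero, app(app(zero, zero), node(true, zero, zero)), app(app(zero, zero), node(true, zero, zero))), s := node(zero, app(app(zero, zero), node(true, zero, zero)), app(app(zero, zero), node(true, zero, zero))).
Delete trivial equation true =?= true.
Delete trivial equation d =?= d.
MGU = { y1 ↦ node(zero, app(app(zero, zero), node(true, zero, zero)), app(app(zero, zero), node(true, zero, zero))), s ↦ node(zero, app(app(zero, zero), node(true, zero, zero)), app(app(zero, zero), node(true, zero, zero))), w ↦ app(app(zero, zero), node(true, zero, zero)) }, so s ↦ node(zero, app(app(zero, zero), node(true, zero, zero)), app(app(zero, zero), node(true, zero, zero))).

node(zero, app(app(zero, zero), node(true, zero, zero)), app(app(zero, zero), node(true, zero, zero)))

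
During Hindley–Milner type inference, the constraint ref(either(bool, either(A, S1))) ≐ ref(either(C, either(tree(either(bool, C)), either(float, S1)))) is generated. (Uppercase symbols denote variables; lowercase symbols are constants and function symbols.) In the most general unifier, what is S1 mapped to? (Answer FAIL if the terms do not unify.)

Decompose ref/1: either(bool, either(A, S1)) ≐ either(C, either(tree(either(bool, C)), either(float, S1))).
Decompose either/2: bool ≐ C,  either(A, S1) ≐ either(tree(either(bool, C)), either(float, S1)).
Bind C := bool; substituting into the remaining equation gives: either(A, S1) ≐ either(tree(either(bool, bool)), either(float, S1)).
Decompose either/2: A ≐ tree(either(bool, bool)),  S1 ≐ either(float, S1).
Bind A := tree(either(bool, bool)); no other remaining equation mentions A.
Occurs check fails: S1 occurs in either(float, S1); the equation S1 ≐ either(float, S1) has no finite solution.

FAIL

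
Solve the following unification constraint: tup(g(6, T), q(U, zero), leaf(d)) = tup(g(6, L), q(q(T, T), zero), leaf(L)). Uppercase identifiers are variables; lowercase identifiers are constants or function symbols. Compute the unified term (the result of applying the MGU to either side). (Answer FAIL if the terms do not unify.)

Decompose tup/3: g(6, T) = g(6, L),  q(U, zero) = q(q(T, T), zero),  leaf(d) = leaf(L).
Decompose g/2: 6 = 6,  T = L.
Delete trivial equation 6 = 6.
Bind T := L; substituting into the one remaining equation that mentions T gives: q(U, zero) = q(q(L, L), zero).
Decompose q/2: U = q(L, L),  zero = zero.
Bind U := q(L, L); no other remaining equation mentions U.
Delete trivial equation zero = zero.
Decompose leaf/1: d = L.
Bind L := d. Substituting into the earlier bindings gives T := d, U := q(d, d).
Applying the MGU to either side gives tup(g(6, d), q(q(d, d), zero), leaf(d)).

tup(g(6, d), q(q(d, d), zero), leaf(d))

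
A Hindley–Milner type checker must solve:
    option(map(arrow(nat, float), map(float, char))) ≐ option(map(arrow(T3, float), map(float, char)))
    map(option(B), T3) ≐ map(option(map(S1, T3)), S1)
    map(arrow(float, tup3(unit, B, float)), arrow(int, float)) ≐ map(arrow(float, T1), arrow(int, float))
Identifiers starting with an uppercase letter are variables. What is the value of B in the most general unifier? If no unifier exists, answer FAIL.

map(nat, nat)

Decompose option/1: map(arrow(nat, float), map(float, char)) ≐ map(arrow(T3, float), map(float, char)).
Decompose map/2: arrow(nat, float) ≐ arrow(T3, float),  map(float, char) ≐ map(float, char).
Decompose arrow/2: nat ≐ T3,  float ≐ float.
Bind T3 := nat; substituting into the one remaining equation that mentions T3 gives: map(option(B), nat) ≐ map(option(map(S1, nat)), S1).
Delete trivial equation float ≐ float.
Delete trivial equation map(float, char) ≐ map(float, char).
Decompose map/2: option(B) ≐ option(map(S1, nat)),  nat ≐ S1.
Decompose option/1: B ≐ map(S1, nat).
Bind B := map(S1, nat); substituting into the one remaining equation that mentions B gives: map(arrow(float, tup3(unit, map(S1, nat), float)), arrow(int, float)) ≐ map(arrow(float, T1), arrow(int, float)).
Bind S1 := nat; substituting into the remaining equation gives: map(arrow(float, tup3(unit, map(nat, nat), float)), arrow(int, float)) ≐ map(arrow(float, T1), arrow(int, float)). Substituting into the earlier binding gives B := map(nat, nat).
Decompose map/2: arrow(float, tup3(unit, map(nat, nat), float)) ≐ arrow(float, T1),  arrow(int, float) ≐ arrow(int, float).
Decompose arrow/2: float ≐ float,  tup3(unit, map(nat, nat), float) ≐ T1.
Delete trivial equation float ≐ float.
Bind T1 := tup3(unit, map(nat, nat), float); no other remaining equation mentions T1.
Delete trivial equation arrow(int, float) ≐ arrow(int, float).
MGU = { T3 := nat, B := map(nat, nat), S1 := nat, T1 := tup3(unit, map(nat, nat), float) }, so B := map(nat, nat).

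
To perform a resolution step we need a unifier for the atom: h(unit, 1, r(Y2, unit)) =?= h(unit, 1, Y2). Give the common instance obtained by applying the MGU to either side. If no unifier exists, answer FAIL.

Decompose h/3: unit =?= unit,  1 =?= 1,  r(Y2, unit) =?= Y2.
Delete trivial equation unit =?= unit.
Delete trivial equation 1 =?= 1.
Occurs check fails: Y2 occurs in r(Y2, unit); the equation Y2 =?= r(Y2, unit) has no finite solution.

FAIL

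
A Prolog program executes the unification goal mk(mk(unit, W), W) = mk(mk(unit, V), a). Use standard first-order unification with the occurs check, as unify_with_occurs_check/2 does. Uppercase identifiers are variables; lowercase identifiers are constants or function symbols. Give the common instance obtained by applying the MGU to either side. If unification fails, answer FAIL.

Decompose mk/2: mk(unit, W) = mk(unit, V),  W = a.
Decompose mk/2: unit = unit,  W = V.
Delete trivial equation unit = unit.
Bind W := V; substituting into the remaining equation gives: V = a.
Bind V := a. Substituting into the earlier binding gives W := a.
Applying the MGU to either side gives mk(mk(unit, a), a).

mk(mk(unit, a), a)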